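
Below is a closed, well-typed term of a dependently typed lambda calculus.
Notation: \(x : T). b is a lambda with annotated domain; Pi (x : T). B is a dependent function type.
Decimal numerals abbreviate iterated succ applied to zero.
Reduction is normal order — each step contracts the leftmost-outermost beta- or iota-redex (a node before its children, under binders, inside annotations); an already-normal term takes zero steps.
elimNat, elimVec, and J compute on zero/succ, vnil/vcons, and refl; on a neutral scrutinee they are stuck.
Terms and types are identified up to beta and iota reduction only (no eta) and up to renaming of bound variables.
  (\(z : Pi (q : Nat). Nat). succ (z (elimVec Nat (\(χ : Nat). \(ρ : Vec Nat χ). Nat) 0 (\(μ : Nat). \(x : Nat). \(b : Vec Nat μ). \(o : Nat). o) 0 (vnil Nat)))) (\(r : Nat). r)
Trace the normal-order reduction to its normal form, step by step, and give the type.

normal-order reduction sequence:
  (\(z : Pi (q : Nat). Nat). succ (z (elimVec Nat (\(χ : Nat). \(ρ : Vec Nat χ). Nat) 0 (\(μ : Nat). \(x : Nat). \(b : Vec Nat μ). \(o : Nat). o) 0 (vnil Nat)))) (\(r : Nat). r)
  ~> succ ((\(z : Nat). z) (elimVec Nat (\(q : Nat). \(χ : Vec Nat q). Nat) 0 (\(ρ : Nat). \(μ : Nat). \(x : Vec Nat ρ). \(b : Nat). b) 0 (vnil Nat)))
  ~> succ (elimVec Nat (\(z : Nat). \(q : Vec Nat z). Nat) 0 (\(χ : Nat). \(ρ : Nat). \(μ : Vec Nat χ). \(x : Nat). x) 0 (vnil Nat))
  ~> 1
type:
  Nat


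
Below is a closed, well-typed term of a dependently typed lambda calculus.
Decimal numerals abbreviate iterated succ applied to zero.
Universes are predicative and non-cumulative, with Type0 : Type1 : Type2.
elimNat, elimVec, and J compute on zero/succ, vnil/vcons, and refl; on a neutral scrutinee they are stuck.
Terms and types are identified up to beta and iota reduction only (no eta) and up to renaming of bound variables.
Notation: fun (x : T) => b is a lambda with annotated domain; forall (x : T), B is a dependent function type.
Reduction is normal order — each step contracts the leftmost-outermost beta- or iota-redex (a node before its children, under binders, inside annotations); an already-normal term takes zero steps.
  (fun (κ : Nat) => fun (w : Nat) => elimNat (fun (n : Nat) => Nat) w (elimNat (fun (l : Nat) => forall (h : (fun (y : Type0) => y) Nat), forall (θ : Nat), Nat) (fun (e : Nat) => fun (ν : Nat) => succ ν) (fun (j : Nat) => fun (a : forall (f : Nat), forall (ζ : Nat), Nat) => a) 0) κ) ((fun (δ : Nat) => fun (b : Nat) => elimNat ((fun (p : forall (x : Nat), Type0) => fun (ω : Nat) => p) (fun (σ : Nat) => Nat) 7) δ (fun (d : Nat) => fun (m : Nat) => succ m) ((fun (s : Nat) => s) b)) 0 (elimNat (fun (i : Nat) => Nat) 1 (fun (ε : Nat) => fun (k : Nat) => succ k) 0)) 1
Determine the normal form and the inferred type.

normal form:
  2
inferred type:
  Nat


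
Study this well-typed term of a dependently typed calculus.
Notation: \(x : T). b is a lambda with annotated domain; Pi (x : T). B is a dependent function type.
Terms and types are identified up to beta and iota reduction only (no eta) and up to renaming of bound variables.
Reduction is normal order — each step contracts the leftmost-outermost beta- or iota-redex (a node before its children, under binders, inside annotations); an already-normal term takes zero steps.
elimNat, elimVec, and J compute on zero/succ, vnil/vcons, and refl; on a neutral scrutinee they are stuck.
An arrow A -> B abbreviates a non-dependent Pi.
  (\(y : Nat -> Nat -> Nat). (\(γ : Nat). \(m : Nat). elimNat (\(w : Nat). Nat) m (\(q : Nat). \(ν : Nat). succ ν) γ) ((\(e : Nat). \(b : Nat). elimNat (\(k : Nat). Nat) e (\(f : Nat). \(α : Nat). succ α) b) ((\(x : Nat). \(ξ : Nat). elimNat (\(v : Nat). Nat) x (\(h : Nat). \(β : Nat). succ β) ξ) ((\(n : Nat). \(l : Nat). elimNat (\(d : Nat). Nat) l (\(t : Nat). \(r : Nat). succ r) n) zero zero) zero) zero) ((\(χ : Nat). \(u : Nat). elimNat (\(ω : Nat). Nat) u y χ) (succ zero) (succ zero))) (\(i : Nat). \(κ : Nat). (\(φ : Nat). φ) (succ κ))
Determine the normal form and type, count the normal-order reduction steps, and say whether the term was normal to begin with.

normal form:
  succ (succ zero)
type:
  Nat
steps to reach normal form (normal order): 20
started in normal form: no
first contracted redex: a beta-redex


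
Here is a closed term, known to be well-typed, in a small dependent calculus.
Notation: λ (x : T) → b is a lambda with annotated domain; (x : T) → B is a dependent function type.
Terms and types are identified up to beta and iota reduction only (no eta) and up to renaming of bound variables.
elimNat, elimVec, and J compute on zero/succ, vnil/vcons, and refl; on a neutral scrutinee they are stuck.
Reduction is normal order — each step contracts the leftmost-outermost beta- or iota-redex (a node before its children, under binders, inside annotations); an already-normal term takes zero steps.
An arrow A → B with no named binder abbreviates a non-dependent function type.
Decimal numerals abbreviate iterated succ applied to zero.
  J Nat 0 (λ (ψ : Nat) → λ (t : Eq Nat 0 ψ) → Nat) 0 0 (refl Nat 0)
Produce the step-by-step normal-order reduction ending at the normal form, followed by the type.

reduction (normal order):
  J Nat 0 (λ (ψ : Nat) → λ (t : Eq Nat 0 ψ) → Nat) 0 0 (refl Nat 0)
  ~> 0
inferred type:
  Nat


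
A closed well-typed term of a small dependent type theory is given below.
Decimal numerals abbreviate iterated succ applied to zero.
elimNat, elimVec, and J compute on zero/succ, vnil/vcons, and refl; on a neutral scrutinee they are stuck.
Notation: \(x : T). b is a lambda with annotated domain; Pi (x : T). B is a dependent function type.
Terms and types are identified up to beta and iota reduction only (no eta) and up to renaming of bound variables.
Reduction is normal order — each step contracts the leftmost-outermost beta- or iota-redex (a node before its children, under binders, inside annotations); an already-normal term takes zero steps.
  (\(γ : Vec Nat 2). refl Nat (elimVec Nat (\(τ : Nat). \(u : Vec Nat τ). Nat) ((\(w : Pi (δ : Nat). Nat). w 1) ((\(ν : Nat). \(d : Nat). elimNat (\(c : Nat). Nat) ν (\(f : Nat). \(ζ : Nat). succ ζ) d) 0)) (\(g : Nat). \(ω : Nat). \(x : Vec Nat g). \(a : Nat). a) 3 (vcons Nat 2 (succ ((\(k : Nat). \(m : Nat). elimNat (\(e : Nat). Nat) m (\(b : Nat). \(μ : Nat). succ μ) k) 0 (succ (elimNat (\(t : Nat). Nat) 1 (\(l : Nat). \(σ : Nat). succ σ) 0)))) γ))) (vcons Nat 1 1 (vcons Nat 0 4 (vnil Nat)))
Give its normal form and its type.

normal form:
  refl Nat 1
type:
  Eq Nat 1 1
observation: reduction starts at a beta-redex, and 24 normal-order steps reach the normal form.


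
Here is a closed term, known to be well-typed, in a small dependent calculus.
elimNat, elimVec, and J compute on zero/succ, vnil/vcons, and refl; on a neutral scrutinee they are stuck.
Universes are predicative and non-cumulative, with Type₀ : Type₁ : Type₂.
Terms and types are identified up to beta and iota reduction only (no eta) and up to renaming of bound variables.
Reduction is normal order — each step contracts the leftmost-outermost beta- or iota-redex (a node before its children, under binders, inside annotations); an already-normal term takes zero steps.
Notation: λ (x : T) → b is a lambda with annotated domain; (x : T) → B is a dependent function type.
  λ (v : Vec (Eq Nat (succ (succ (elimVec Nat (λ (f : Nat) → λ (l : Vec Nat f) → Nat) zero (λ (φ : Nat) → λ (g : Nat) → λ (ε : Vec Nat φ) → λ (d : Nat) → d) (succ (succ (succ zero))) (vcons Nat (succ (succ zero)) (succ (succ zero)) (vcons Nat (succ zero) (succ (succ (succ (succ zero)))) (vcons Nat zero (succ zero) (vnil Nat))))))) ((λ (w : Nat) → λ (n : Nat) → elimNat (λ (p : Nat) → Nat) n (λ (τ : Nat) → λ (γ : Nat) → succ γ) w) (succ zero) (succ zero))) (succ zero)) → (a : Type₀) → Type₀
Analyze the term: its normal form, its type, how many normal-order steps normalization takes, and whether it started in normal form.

reduced normal form:
  λ (v : Vec (Eq Nat (succ (succ zero)) (succ (succ zero))) (succ zero)) → (f : Type₀) → Type₀
the term's type:
  (v : Vec (Eq Nat (succ (succ zero)) (succ (succ zero))) (succ zero)) → Type₁
steps to reach normal form (normal order): 22
started in normal form: no
first redex: an elimVec iota-redex


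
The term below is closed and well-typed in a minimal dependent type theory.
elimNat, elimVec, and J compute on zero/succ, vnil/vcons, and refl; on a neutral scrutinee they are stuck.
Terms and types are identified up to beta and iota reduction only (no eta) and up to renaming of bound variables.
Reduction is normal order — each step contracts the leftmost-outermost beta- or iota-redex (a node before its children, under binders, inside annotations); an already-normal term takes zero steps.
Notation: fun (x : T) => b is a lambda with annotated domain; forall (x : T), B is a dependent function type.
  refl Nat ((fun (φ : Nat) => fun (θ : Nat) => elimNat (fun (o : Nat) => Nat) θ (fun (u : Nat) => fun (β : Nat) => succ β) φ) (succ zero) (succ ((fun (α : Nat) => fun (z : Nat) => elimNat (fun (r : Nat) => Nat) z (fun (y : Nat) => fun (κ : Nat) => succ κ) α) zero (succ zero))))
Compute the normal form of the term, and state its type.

reduced normal form:
  refl Nat (succ (succ (succ zero)))
the term's type:
  Eq Nat (succ (succ (succ zero))) (succ (succ (succ zero)))
observation: normalization takes exactly 9 steps under the normal-order strategy.


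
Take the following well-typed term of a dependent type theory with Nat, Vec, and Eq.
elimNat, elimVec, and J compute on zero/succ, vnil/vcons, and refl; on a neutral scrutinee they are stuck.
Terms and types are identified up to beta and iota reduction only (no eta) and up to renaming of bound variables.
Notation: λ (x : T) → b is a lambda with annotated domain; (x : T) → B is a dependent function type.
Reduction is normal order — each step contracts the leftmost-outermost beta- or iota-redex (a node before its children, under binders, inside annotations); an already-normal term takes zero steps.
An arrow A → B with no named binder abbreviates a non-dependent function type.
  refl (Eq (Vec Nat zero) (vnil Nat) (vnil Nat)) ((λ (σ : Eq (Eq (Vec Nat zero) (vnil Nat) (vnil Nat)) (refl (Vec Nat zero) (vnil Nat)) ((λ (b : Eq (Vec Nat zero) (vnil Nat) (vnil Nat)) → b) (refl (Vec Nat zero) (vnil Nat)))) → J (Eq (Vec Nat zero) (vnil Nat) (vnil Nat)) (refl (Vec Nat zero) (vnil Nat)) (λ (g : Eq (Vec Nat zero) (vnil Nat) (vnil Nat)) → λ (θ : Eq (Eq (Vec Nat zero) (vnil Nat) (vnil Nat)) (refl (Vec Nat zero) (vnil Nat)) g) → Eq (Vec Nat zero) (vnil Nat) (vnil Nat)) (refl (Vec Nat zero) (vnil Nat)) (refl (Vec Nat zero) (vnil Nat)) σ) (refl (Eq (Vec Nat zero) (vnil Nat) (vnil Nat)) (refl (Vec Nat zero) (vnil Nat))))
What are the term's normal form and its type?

reduced normal form:
  refl (Eq (Vec Nat zero) (vnil Nat) (vnil Nat)) (refl (Vec Nat zero) (vnil Nat))
inferred type:
  Eq (Eq (Vec Nat zero) (vnil Nat) (vnil Nat)) (refl (Vec Nat zero) (vnil Nat)) (refl (Vec Nat zero) (vnil Nat))
observation: contracting a beta-redex first, the term normalizes in 2 steps.


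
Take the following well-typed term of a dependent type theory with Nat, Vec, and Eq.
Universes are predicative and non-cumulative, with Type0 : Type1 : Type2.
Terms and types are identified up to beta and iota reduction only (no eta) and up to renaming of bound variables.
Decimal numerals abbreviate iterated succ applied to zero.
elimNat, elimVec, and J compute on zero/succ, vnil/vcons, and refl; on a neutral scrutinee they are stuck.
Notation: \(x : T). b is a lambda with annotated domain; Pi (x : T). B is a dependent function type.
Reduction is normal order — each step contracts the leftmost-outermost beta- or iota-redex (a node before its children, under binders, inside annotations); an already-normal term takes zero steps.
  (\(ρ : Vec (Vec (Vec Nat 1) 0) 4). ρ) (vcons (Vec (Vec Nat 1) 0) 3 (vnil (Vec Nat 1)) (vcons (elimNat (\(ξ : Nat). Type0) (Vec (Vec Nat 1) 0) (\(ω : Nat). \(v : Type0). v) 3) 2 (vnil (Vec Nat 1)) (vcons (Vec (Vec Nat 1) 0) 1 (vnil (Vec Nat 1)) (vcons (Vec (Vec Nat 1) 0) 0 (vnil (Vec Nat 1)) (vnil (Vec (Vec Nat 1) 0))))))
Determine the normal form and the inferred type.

reduced normal form:
  vcons (Vec (Vec Nat 1) 0) 3 (vnil (Vec Nat 1)) (vcons (Vec (Vec Nat 1) 0) 2 (vnil (Vec Nat 1)) (vcons (Vec (Vec Nat 1) 0) 1 (vnil (Vec Nat 1)) (vcons (Vec (Vec Nat 1) 0) 0 (vnil (Vec Nat 1)) (vnil (Vec (Vec Nat 1) 0)))))
the term's type:
  Vec (Vec (Vec Nat 1) 0) 4
observation: the first redex contracted is a beta-redex; the normal form is reached in 11 normal-order steps.


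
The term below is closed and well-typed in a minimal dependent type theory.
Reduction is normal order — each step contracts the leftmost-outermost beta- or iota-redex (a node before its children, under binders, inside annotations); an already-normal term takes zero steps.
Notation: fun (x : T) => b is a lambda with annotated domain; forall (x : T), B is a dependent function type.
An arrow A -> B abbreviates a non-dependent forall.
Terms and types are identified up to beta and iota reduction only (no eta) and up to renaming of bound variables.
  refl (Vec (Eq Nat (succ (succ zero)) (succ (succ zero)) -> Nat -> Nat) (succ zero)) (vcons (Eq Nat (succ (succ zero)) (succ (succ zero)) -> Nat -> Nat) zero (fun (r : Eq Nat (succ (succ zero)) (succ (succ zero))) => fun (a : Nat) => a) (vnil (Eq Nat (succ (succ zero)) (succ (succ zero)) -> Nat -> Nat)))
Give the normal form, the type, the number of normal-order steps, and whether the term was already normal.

resulting normal form:
  refl (Vec (Eq Nat (succ (succ zero)) (succ (succ zero)) -> Nat -> Nat) (succ zero)) (vcons (Eq Nat (succ (succ zero)) (succ (succ zero)) -> Nat -> Nat) zero (fun (r : Eq Nat (succ (succ zero)) (succ (succ zero))) => fun (a : Nat) => a) (vnil (Eq Nat (succ (succ zero)) (succ (succ zero)) -> Nat -> Nat)))
type:
  Eq (Vec (Eq Nat (succ (succ zero)) (succ (succ zero)) -> Nat -> Nat) (succ zero)) (vcons (Eq Nat (succ (succ zero)) (succ (succ zero)) -> Nat -> Nat) zero (fun (r : Eq Nat (succ (succ zero)) (succ (succ zero))) => fun (a : Nat) => a) (vnil (Eq Nat (succ (succ zero)) (succ (succ zero)) -> Nat -> Nat))) (vcons (Eq Nat (succ (succ zero)) (succ (succ zero)) -> Nat -> Nat) zero (fun (l : Eq Nat (succ (succ zero)) (succ (succ zero))) => fun (y : Nat) => y) (vnil (Eq Nat (succ (succ zero)) (succ (succ zero)) -> Nat -> Nat)))
normal-order step count: 0
term was already normal: yes


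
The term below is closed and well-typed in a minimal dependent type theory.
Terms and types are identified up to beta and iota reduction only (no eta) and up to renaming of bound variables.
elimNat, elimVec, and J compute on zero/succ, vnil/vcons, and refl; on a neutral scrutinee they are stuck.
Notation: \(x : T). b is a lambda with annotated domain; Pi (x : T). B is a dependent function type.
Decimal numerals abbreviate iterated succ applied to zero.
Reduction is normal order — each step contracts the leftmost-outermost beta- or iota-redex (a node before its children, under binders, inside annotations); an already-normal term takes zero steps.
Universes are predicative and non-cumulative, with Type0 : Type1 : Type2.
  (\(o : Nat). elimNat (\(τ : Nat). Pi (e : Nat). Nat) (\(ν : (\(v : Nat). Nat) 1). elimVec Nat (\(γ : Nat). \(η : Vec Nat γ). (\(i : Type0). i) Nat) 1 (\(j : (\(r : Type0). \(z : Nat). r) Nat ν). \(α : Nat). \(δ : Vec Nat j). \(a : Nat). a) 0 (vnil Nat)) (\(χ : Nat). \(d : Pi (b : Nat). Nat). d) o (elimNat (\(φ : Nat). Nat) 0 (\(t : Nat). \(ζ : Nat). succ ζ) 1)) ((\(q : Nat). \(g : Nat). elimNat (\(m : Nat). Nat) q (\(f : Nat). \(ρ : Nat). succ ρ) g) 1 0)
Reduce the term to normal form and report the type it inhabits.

reduced normal form:
  1
the term's type:
  Nat
observation: the leftmost-outermost redex is a beta-redex, and normalization takes 11 steps.


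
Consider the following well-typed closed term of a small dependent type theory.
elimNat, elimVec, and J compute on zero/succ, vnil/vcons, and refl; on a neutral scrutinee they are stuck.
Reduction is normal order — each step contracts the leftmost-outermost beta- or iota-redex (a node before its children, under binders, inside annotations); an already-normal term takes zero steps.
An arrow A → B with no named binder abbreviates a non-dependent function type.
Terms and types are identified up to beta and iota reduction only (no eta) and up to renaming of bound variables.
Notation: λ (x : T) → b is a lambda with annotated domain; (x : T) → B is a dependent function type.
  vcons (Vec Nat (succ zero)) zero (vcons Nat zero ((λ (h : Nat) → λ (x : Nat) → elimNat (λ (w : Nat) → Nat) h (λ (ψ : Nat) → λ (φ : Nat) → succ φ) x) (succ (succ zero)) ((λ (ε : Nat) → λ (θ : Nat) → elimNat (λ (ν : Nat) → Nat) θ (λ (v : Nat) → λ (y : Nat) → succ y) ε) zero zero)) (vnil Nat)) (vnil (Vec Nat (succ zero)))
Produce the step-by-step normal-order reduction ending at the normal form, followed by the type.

reduction (normal order):
  vcons (Vec Nat (succ zero)) zero (vcons Nat zero ((λ (h : Nat) → λ (x : Nat) → elimNat (λ (w : Nat) → Nat) h (λ (ψ : Nat) → λ (φ : Nat) → succ φ) x) (succ (succ zero)) ((λ (ε : Nat) → λ (θ : Nat) → elimNat (λ (ν : Nat) → Nat) θ (λ (v : Nat) → λ (y : Nat) → succ y) ε) zero zero)) (vnil Nat)) (vnil (Vec Nat (succ zero)))
  ~> vcons (Vec Nat (succ zero)) zero (vcons Nat zero ((λ (h : Nat) → elimNat (λ (x : Nat) → Nat) (succ (succ zero)) (λ (w : Nat) → λ (ψ : Nat) → succ ψ) h) ((λ (φ : Nat) → λ (ε : Nat) → elimNat (λ (θ : Nat) → Nat) ε (λ (ν : Nat) → λ (v : Nat) → succ v) φ) zero zero)) (vnil Nat)) (vnil (Vec Nat (succ zero)))
  ~> vcons (Vec Nat (succ zero)) zero (vcons Nat zero (elimNat (λ (h : Nat) → Nat) (succ (succ zero)) (λ (x : Nat) → λ (w : Nat) → succ w) ((λ (ψ : Nat) → λ (φ : Nat) → elimNat (λ (ε : Nat) → Nat) φ (λ (θ : Nat) → λ (ν : Nat) → succ ν) ψ) zero zero)) (vnil Nat)) (vnil (Vec Nat (succ zero)))
  ~> vcons (Vec Nat (succ zero)) zero (vcons Nat zero (elimNat (λ (h : Nat) → Nat) (succ (succ zero)) (λ (x : Nat) → λ (w : Nat) → succ w) ((λ (ψ : Nat) → elimNat (λ (φ : Nat) → Nat) ψ (λ (ε : Nat) → λ (θ : Nat) → succ θ) zero) zero)) (vnil Nat)) (vnil (Vec Nat (succ zero)))
  ~> vcons (Vec Nat (succ zero)) zero (vcons Nat zero (elimNat (λ (h : Nat) → Nat) (succ (succ zero)) (λ (x : Nat) → λ (w : Nat) → succ w) (elimNat (λ (ψ : Nat) → Nat) zero (λ (φ : Nat) → λ (ε : Nat) → succ ε) zero)) (vnil Nat)) (vnil (Vec Nat (succ zero)))
  ~> vcons (Vec Nat (succ zero)) zero (vcons Nat zero (elimNat (λ (h : Nat) → Nat) (succ (succ zero)) (λ (x : Nat) → λ (w : Nat) → succ w) zero) (vnil Nat)) (vnil (Vec Nat (succ zero)))
  ~> vcons (Vec Nat (succ zero)) zero (vcons Nat zero (succ (succ zero)) (vnil Nat)) (vnil (Vec Nat (succ zero)))
type:
  Vec (Vec Nat (succ zero)) (succ zero)


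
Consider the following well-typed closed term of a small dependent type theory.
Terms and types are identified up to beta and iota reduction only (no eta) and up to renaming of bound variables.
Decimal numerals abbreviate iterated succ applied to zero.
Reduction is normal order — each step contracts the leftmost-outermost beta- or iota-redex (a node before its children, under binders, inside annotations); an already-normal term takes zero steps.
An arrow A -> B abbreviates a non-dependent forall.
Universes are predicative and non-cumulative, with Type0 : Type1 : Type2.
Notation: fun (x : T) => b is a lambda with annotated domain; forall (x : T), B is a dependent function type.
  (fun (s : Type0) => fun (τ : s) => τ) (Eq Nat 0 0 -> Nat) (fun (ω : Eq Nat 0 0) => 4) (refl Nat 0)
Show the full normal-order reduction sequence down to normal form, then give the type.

reduction (normal order):
  (fun (s : Type0) => fun (τ : s) => τ) (Eq Nat 0 0 -> Nat) (fun (ω : Eq Nat 0 0) => 4) (refl Nat 0)
  ~> (fun (s : Eq Nat 0 0 -> Nat) => s) (fun (τ : Eq Nat 0 0) => 4) (refl Nat 0)
  ~> (fun (s : Eq Nat 0 0) => 4) (refl Nat 0)
  ~> 4
type:
  Nat


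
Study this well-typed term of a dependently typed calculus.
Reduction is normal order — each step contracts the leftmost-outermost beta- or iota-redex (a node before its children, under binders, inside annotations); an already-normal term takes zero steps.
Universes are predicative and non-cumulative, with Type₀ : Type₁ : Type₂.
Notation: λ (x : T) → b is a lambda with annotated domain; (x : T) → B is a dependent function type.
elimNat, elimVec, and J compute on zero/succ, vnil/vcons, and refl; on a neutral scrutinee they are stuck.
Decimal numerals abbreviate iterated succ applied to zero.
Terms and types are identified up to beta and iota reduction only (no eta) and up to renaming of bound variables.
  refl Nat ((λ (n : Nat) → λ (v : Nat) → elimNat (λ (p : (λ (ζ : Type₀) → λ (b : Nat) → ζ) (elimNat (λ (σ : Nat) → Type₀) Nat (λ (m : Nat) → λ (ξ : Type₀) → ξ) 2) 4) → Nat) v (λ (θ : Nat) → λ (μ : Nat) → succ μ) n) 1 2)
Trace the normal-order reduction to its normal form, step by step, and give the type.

normal-order reduction sequence:
  refl Nat ((λ (n : Nat) → λ (v : Nat) → elimNat (λ (p : (λ (ζ : Type₀) → λ (b : Nat) → ζ) (elimNat (λ (σ : Nat) → Type₀) Nat (λ (m : Nat) → λ (ξ : Type₀) → ξ) 2) 4) → Nat) v (λ (θ : Nat) → λ (μ : Nat) → succ μ) n) 1 2)
  ~> refl Nat ((λ (n : Nat) → elimNat (λ (v : (λ (p : Type₀) → λ (ζ : Nat) → p) (elimNat (λ (b : Nat) → Type₀) Nat (λ (σ : Nat) → λ (m : Type₀) → m) 2) 4) → Nat) n (λ (ξ : Nat) → λ (θ : Nat) → succ θ) 1) 2)
  ~> refl Nat (elimNat (λ (n : (λ (v : Type₀) → λ (p : Nat) → v) (elimNat (λ (ζ : Nat) → Type₀) Nat (λ (b : Nat) → λ (σ : Type₀) → σ) 2) 4) → Nat) 2 (λ (m : Nat) → λ (ξ : Nat) → succ ξ) 1)
  ~> refl Nat ((λ (n : Nat) → λ (v : Nat) → succ v) 0 (elimNat (λ (p : (λ (ζ : Type₀) → λ (b : Nat) → ζ) (elimNat (λ (σ : Nat) → Type₀) Nat (λ (m : Nat) → λ (ξ : Type₀) → ξ) 2) 4) → Nat) 2 (λ (θ : Nat) → λ (μ : Nat) → succ μ) 0))
  ~> refl Nat ((λ (n : Nat) → succ n) (elimNat (λ (v : (λ (p : Type₀) → λ (ζ : Nat) → p) (elimNat (λ (b : Nat) → Type₀) Nat (λ (σ : Nat) → λ (m : Type₀) → m) 2) 4) → Nat) 2 (λ (ξ : Nat) → λ (θ : Nat) → succ θ) 0))
  ~> refl Nat (succ (elimNat (λ (n : (λ (v : Type₀) → λ (p : Nat) → v) (elimNat (λ (ζ : Nat) → Type₀) Nat (λ (b : Nat) → λ (σ : Type₀) → σ) 2) 4) → Nat) 2 (λ (m : Nat) → λ (ξ : Nat) → succ ξ) 0))
  ~> refl Nat 3
inferred type:
  Eq Nat 3 3


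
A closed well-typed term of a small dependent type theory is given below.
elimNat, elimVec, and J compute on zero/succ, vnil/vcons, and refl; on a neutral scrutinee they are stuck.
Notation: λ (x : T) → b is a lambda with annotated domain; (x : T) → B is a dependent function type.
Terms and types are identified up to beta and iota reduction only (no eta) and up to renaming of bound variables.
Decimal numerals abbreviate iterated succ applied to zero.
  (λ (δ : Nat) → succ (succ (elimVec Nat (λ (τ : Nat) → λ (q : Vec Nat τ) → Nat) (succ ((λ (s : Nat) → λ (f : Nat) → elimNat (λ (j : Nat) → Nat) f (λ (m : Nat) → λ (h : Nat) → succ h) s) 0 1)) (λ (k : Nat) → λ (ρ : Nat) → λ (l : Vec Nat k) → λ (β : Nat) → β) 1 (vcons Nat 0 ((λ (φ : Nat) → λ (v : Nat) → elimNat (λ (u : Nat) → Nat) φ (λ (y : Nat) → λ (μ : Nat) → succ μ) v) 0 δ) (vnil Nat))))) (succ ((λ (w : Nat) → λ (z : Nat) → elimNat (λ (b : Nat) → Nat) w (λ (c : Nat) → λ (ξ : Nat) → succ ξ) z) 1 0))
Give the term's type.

type:
  Nat


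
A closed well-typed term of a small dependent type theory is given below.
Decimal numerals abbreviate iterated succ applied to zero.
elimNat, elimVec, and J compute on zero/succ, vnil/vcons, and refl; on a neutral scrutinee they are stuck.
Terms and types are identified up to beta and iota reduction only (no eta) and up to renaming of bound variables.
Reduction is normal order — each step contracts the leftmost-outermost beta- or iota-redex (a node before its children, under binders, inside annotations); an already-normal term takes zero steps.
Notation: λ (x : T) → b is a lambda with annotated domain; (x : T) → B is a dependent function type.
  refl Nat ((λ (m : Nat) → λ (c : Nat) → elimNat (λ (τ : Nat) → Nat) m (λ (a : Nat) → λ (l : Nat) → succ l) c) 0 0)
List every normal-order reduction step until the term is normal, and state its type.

normal-order reduction sequence:
  refl Nat ((λ (m : Nat) → λ (c : Nat) → elimNat (λ (τ : Nat) → Nat) m (λ (a : Nat) → λ (l : Nat) → succ l) c) 0 0)
  ~> refl Nat ((λ (m : Nat) → elimNat (λ (c : Nat) → Nat) 0 (λ (τ : Nat) → λ (a : Nat) → succ a) m) 0)
  ~> refl Nat (elimNat (λ (m : Nat) → Nat) 0 (λ (c : Nat) → λ (τ : Nat) → succ τ) 0)
  ~> refl Nat 0
type:
  Eq Nat 0 0


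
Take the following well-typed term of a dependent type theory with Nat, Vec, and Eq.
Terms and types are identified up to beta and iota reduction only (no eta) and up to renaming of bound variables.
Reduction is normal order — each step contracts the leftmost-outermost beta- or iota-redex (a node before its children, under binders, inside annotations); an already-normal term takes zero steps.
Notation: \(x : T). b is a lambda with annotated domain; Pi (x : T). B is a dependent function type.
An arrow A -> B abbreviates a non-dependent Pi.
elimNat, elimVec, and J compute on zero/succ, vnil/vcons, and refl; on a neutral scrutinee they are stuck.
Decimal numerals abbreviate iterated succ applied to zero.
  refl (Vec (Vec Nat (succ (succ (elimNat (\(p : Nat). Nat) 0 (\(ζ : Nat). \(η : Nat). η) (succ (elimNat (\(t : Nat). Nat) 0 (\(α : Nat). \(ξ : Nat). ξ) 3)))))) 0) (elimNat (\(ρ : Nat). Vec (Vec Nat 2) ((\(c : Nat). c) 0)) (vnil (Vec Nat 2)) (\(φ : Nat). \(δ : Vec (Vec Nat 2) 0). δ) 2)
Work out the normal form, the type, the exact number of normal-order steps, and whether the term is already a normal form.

reduced normal form:
  refl (Vec (Vec Nat 2) 0) (vnil (Vec Nat 2))
type:
  Eq (Vec (Vec Nat 2) 0) (vnil (Vec Nat 2)) (vnil (Vec Nat 2))
normal-order step count: 21
term was already normal: no
first contracted redex: an elimNat iota-redex


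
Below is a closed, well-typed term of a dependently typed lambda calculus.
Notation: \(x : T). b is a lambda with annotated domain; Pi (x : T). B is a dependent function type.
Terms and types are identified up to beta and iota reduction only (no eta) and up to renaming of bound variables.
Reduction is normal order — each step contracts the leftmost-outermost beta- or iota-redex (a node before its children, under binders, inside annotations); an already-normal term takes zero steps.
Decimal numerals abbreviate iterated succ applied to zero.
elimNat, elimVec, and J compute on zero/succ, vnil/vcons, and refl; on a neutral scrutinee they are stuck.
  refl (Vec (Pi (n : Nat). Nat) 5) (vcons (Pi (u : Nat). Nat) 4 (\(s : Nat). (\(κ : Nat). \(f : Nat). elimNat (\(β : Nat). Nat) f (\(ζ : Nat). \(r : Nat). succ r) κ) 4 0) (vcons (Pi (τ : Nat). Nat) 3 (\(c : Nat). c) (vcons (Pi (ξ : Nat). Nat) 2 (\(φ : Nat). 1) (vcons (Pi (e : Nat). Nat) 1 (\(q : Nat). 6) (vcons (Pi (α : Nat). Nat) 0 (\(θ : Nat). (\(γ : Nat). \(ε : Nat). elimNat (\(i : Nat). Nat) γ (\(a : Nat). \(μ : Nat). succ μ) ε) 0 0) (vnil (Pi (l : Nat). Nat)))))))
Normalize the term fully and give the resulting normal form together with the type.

resulting normal form:
  refl (Vec (Pi (n : Nat). Nat) 5) (vcons (Pi (u : Nat). Nat) 4 (\(s : Nat). 4) (vcons (Pi (κ : Nat). Nat) 3 (\(f : Nat). f) (vcons (Pi (β : Nat). Nat) 2 (\(ζ : Nat). 1) (vcons (Pi (r : Nat). Nat) 1 (\(τ : Nat). 6) (vcons (Pi (c : Nat). Nat) 0 (\(ξ : Nat). 0) (vnil (Pi (φ : Nat). Nat)))))))
type:
  Eq (Vec (Pi (n : Nat). Nat) 5) (vcons (Pi (u : Nat). Nat) 4 (\(s : Nat). 4) (vcons (Pi (κ : Nat). Nat) 3 (\(f : Nat). f) (vcons (Pi (β : Nat). Nat) 2 (\(ζ : Nat). 1) (vcons (Pi (r : Nat). Nat) 1 (\(τ : Nat). 6) (vcons (Pi (c : Nat). Nat) 0 (\(ξ : Nat). 0) (vnil (Pi (φ : Nat). Nat))))))) (vcons (Pi (e : Nat). Nat) 4 (\(q : Nat). 4) (vcons (Pi (α : Nat). Nat) 3 (\(θ : Nat). θ) (vcons (Pi (γ : Nat). Nat) 2 (\(ε : Nat). 1) (vcons (Pi (i : Nat). Nat) 1 (\(a : Nat). 6) (vcons (Pi (μ : Nat). Nat) 0 (\(l : Nat). 0) (vnil (Pi (ω : Nat). Nat)))))))


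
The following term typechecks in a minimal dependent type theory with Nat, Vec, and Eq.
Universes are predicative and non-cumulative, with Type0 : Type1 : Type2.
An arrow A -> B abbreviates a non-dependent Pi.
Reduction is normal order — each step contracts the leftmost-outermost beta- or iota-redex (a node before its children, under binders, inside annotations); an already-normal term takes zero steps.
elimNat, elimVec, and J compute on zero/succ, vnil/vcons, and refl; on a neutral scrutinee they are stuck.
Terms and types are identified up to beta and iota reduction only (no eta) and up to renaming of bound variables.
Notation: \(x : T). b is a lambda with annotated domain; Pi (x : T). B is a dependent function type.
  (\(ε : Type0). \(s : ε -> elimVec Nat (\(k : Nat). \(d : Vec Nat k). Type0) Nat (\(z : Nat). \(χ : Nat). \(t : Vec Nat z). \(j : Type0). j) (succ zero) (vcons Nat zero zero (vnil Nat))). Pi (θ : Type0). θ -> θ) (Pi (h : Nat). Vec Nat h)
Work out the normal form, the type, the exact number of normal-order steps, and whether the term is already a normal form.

normal form:
  \(ε : (Pi (s : Nat). Vec Nat s) -> Nat). Pi (k : Type0). k -> k
the term's type:
  ((Pi (ε : Nat). Vec Nat ε) -> Nat) -> Type1
steps to reach normal form (normal order): 7
started in normal form: no
first contracted redex: a beta-redex


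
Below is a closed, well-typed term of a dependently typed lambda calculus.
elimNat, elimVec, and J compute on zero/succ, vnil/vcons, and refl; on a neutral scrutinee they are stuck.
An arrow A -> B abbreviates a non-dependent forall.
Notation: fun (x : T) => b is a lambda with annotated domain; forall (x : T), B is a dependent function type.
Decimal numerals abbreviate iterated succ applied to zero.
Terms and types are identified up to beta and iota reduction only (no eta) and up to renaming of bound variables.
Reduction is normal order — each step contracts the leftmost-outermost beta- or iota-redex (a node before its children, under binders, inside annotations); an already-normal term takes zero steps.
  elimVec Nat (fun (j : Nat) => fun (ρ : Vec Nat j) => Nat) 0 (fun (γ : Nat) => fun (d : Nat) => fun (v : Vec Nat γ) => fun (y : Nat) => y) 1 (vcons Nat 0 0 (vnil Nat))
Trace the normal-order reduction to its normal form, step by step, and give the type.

reduction (normal order):
  elimVec Nat (fun (j : Nat) => fun (ρ : Vec Nat j) => Nat) 0 (fun (γ : Nat) => fun (d : Nat) => fun (v : Vec Nat γ) => fun (y : Nat) => y) 1 (vcons Nat 0 0 (vnil Nat))
  ~> (fun (j : Nat) => fun (ρ : Nat) => fun (γ : Vec Nat j) => fun (d : Nat) => d) 0 0 (vnil Nat) (elimVec Nat (fun (v : Nat) => fun (y : Vec Nat v) => Nat) 0 (fun (χ : Nat) => fun (w : Nat) => fun (μ : Vec Nat χ) => fun (φ : Nat) => φ) 0 (vnil Nat))
  ~> (fun (j : Nat) => fun (ρ : Vec Nat 0) => fun (γ : Nat) => γ) 0 (vnil Nat) (elimVec Nat (fun (d : Nat) => fun (v : Vec Nat d) => Nat) 0 (fun (y : Nat) => fun (χ : Nat) => fun (w : Vec Nat y) => fun (μ : Nat) => μ) 0 (vnil Nat))
  ~> (fun (j : Vec Nat 0) => fun (ρ : Nat) => ρ) (vnil Nat) (elimVec Nat (fun (γ : Nat) => fun (d : Vec Nat γ) => Nat) 0 (fun (v : Nat) => fun (y : Nat) => fun (χ : Vec Nat v) => fun (w : Nat) => w) 0 (vnil Nat))
  ~> (fun (j : Nat) => j) (elimVec Nat (fun (ρ : Nat) => fun (γ : Vec Nat ρ) => Nat) 0 (fun (d : Nat) => fun (v : Nat) => fun (y : Vec Nat d) => fun (χ : Nat) => χ) 0 (vnil Nat))
  ~> elimVec Nat (fun (j : Nat) => fun (ρ : Vec Nat j) => Nat) 0 (fun (γ : Nat) => fun (d : Nat) => fun (v : Vec Nat γ) => fun (y : Nat) => y) 0 (vnil Nat)
  ~> 0
type:
  Nat


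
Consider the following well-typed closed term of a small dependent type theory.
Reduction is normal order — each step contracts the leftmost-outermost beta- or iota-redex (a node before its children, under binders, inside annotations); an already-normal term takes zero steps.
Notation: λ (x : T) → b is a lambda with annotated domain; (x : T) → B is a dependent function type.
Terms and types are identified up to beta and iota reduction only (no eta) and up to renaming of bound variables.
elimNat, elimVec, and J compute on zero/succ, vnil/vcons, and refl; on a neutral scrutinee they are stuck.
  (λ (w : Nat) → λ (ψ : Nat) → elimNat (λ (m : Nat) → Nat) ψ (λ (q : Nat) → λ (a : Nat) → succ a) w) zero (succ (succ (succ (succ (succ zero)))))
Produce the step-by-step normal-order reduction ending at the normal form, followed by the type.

normal-order reduction:
  (λ (w : Nat) → λ (ψ : Nat) → elimNat (λ (m : Nat) → Nat) ψ (λ (q : Nat) → λ (a : Nat) → succ a) w) zero (succ (succ (succ (succ (succ zero)))))
  ~> (λ (w : Nat) → elimNat (λ (ψ : Nat) → Nat) w (λ (m : Nat) → λ (q : Nat) → succ q) zero) (succ (succ (succ (succ (succ zero)))))
  ~> elimNat (λ (w : Nat) → Nat) (succ (succ (succ (succ (succ zero))))) (λ (ψ : Nat) → λ (m : Nat) → succ m) zero
  ~> succ (succ (succ (succ (succ zero))))
the term's type:
  Nat


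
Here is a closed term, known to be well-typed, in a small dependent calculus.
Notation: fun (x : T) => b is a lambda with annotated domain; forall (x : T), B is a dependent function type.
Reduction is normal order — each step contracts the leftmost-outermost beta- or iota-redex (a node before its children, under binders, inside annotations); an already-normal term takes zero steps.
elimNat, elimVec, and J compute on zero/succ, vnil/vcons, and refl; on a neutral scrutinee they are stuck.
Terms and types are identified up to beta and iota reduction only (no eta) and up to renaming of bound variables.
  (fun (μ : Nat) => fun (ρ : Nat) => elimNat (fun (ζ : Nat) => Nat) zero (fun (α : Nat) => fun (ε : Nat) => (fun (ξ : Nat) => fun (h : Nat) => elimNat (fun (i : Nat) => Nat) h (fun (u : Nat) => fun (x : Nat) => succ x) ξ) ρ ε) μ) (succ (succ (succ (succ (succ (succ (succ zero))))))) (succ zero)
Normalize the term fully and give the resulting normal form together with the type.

resulting normal form:
  succ (succ (succ (succ (succ (succ (succ zero))))))
the term's type:
  Nat
observation: normalization takes exactly 66 steps under the normal-order strategy.


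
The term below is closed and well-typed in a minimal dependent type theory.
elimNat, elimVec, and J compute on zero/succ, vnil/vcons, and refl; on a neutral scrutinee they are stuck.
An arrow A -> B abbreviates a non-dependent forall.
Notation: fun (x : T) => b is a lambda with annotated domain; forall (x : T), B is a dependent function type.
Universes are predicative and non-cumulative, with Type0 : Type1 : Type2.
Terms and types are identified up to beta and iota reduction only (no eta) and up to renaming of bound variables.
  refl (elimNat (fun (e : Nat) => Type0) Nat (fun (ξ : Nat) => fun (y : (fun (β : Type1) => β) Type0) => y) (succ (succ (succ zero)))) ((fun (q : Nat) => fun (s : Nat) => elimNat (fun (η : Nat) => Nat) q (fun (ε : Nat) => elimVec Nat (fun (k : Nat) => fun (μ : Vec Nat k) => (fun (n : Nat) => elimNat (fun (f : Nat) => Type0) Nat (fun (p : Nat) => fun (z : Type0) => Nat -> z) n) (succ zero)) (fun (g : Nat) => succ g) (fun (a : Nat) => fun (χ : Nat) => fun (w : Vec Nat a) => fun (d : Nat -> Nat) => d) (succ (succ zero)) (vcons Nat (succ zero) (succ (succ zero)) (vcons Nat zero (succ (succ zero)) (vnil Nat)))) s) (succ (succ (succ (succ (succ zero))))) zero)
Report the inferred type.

inferred type:
  Eq Nat (succ (succ (succ (succ (succ zero))))) (succ (succ (succ (succ (succ zero)))))


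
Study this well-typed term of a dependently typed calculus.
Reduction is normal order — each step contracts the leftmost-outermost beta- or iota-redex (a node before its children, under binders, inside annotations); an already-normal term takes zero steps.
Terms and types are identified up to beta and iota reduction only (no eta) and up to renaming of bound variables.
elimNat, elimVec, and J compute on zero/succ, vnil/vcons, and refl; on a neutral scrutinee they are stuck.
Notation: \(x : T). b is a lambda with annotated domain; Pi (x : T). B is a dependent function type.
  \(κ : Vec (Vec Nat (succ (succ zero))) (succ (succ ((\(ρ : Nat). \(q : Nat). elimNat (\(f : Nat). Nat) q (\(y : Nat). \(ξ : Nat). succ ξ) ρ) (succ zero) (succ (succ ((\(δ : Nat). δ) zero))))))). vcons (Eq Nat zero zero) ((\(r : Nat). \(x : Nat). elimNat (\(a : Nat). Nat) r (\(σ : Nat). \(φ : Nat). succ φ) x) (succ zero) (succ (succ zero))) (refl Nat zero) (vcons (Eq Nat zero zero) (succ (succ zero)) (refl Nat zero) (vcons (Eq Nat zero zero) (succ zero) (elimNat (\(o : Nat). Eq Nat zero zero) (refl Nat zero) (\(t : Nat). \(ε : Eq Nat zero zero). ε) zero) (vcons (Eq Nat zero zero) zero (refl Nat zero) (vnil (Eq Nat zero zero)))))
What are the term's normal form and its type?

resulting normal form:
  \(κ : Vec (Vec Nat (succ (succ zero))) (succ (succ (succ (succ (succ zero)))))). vcons (Eq Nat zero zero) (succ (succ (succ zero))) (refl Nat zero) (vcons (Eq Nat zero zero) (succ (succ zero)) (refl Nat zero) (vcons (Eq Nat zero zero) (succ zero) (refl Nat zero) (vcons (Eq Nat zero zero) zero (refl Nat zero) (vnil (Eq Nat zero zero)))))
the term's type:
  Pi (κ : Vec (Vec Nat (succ (succ zero))) (succ (succ (succ (succ (succ zero)))))). Vec (Eq Nat zero zero) (succ (succ (succ (succ zero))))


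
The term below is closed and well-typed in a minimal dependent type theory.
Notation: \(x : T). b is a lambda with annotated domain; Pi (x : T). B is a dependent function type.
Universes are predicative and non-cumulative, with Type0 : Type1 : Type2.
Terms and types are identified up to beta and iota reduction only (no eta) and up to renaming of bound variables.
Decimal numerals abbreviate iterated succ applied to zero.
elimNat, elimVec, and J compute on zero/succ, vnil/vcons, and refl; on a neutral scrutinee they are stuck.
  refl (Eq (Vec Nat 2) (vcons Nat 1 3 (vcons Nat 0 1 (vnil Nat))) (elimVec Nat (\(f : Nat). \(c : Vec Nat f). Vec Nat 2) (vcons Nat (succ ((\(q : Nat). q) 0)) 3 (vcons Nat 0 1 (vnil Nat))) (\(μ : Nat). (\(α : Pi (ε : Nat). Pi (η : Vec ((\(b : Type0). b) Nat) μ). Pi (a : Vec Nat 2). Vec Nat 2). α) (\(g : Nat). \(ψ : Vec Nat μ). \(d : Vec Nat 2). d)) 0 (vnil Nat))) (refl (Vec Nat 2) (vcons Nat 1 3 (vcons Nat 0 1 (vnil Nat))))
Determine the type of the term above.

inferred type:
  Eq (Eq (Vec Nat 2) (vcons Nat 1 3 (vcons Nat 0 1 (vnil Nat))) (vcons Nat 1 3 (vcons Nat 0 1 (vnil Nat)))) (refl (Vec Nat 2) (vcons Nat 1 3 (vcons Nat 0 1 (vnil Nat)))) (refl (Vec Nat 2) (vcons Nat 1 3 (vcons Nat 0 1 (vnil Nat))))


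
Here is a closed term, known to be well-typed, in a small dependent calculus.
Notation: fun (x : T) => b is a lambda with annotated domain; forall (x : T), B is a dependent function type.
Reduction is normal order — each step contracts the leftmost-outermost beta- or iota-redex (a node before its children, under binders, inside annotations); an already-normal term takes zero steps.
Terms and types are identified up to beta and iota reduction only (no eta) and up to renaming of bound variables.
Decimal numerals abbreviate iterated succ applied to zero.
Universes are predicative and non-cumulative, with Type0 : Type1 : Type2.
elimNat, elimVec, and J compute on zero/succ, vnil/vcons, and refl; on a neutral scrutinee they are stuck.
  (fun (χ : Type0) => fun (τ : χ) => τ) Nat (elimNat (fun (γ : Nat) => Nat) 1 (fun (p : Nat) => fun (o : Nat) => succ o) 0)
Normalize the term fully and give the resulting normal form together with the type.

resulting normal form:
  1
inferred type:
  Nat
observation: reduction starts at a beta-redex, and 3 normal-order steps reach the normal form.
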